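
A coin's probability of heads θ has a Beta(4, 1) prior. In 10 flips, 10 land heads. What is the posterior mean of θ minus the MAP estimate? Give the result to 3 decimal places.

Posterior: Beta(4+10, 1+0) = Beta(14, 1).
Since β = 1 ≤ 1 and α > 1, the Beta density is monotone increasing on [0,1]; the mode is at 1.
Mean = 14/(14+1) = 0.933.
Difference = 0.933 − 1.000 = -0.067.
The posterior is left-skewed, so the mode exceeds the mean.

-0.067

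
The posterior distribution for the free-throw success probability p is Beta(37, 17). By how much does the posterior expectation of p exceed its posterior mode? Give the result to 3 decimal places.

Mode = (37−1)/(37+17−2) = 36/52 = 0.692.
Mean = 37/(37+17) = 37/54 = 0.685.
Difference = 0.685 − 0.692 = -0.007.

-0.007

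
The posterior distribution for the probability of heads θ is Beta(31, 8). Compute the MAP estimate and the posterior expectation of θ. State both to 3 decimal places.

MAP = 0.811; posterior mean = 0.795

Mode = (31−1)/(31+8−2) = 30/37 = 0.811.
Mean = 31/(31+8) = 31/39 = 0.795.
The mean is pulled below the mode by the posterior's left skew.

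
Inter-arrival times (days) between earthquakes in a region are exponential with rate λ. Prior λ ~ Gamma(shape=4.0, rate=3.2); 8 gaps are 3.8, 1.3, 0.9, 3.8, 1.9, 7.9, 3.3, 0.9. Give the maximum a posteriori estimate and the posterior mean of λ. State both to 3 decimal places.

Σ times = 23.8. Posterior: Gamma(shape = 4.0+8 = 12.0, rate = 3.2+23.8 = 27.0).
Mode = (α−1)/β = 11.0/27.0 = 0.407.
Mean = α/β = 12.0/27.0 = 0.444.
Mean > mode: the posterior has a right tail.

maximum a posteriori estimate = 0.407, posterior mean = 0.444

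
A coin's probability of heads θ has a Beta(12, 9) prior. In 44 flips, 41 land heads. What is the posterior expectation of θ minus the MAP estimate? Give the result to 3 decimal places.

Posterior: Beta(12+41, 9+3) = Beta(53, 12).
Mode = (53−1)/(53+12−2) = 52/63 = 0.825.
Mean = 53/(53+12) = 53/65 = 0.815.
Difference = 0.815 − 0.825 = -0.010.
Left-skewed posterior ⇒ mean < mode.

-0.010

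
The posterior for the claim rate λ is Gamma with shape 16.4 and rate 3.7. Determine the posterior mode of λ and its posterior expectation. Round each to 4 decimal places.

MAP: 4.1622. Posterior mean: 4.4324.

Mode = (α−1)/β = 15.4/3.7 = 4.1622.
Mean = α/β = 16.4/3.7 = 4.4324.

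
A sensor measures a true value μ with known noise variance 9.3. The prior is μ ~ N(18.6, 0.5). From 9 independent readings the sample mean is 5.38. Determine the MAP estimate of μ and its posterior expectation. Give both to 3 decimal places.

MAP = 14.289, posterior mean = 14.289

Posterior for μ is Normal. Precision-weighted mean: (1/0.5·18.6 + 9/9.3·5.38) / (1/0.5 + 9/9.3) = 14.289.
A Normal posterior is symmetric, so mode = mean.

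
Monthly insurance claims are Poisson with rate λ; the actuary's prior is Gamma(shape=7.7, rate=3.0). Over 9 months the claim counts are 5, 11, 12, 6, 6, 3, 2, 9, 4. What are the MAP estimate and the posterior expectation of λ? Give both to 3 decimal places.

MAP = 5.392, posterior mean = 5.475

Σ counts = 58. Posterior: Gamma(shape = 7.7+58 = 65.7, rate = 3.0+9 = 12.0).
Mode = (α−1)/β = 64.7/12.0 = 5.392.
Mean = α/β = 65.7/12.0 = 5.475.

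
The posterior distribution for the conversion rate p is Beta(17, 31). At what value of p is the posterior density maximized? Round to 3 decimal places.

Mode = (17−1)/(17+31−2) = 16/46 = 0.348.
Mean = 17/(17+31) = 17/48 = 0.354.
This is the posterior mode — the MAP estimate.

0.348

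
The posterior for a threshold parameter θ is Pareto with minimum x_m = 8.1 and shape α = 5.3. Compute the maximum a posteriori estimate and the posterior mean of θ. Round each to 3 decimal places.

MAP = 8.100; posterior mean = 9.984

The Pareto density is strictly decreasing on [x_m, ∞), so the mode is x_m = 8.100.
Mean = α·x_m/(α−1) = 5.3·8.1/4.3 = 9.984.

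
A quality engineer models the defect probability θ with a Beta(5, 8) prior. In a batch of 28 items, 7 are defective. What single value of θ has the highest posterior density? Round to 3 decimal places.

0.282

Posterior: Beta(5+7, 8+21) = Beta(12, 29).
Mode = (12−1)/(12+29−2) = 11/39 = 0.282.
Mean = 12/(12+29) = 12/41 = 0.293.
This is the posterior mode — the MAP estimate.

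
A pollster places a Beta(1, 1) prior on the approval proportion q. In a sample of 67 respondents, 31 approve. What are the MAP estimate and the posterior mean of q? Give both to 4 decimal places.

Posterior: Beta(1+31, 1+36) = Beta(32, 37).
Mode = (32−1)/(32+37−2) = 31/67 = 0.4627.
Mean = 32/(32+37) = 32/69 = 0.4638.

MAP estimate = 0.4627, posterior mean = 0.4638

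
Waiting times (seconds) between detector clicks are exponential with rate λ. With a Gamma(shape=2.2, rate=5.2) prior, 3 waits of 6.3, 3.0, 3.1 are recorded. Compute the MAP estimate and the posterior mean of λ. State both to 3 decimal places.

Σ times = 12.4. Posterior: Gamma(shape = 2.2+3 = 5.2, rate = 5.2+12.4 = 17.6).
Mode = (α−1)/β = 4.2/17.6 = 0.239.
Mean = α/β = 5.2/17.6 = 0.295.
Right-skewed posterior ⇒ mode < mean.

MAP = 0.239, posterior mean = 0.295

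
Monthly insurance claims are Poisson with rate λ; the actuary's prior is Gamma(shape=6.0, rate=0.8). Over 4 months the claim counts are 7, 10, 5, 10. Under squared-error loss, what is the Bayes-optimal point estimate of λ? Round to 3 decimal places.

Σ counts = 32. Posterior: Gamma(shape = 6.0+32 = 38.0, rate = 0.8+4 = 4.8).
Mode = (α−1)/β = 37.0/4.8 = 7.708.
Mean = α/β = 38.0/4.8 = 7.917.
Squared-error loss ⇒ the optimal estimator is the posterior mean.

7.917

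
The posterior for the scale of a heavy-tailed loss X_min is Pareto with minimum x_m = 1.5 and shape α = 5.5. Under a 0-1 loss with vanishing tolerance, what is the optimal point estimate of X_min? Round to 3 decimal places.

1.500

The Pareto density is strictly decreasing on [x_m, ∞), so the mode is x_m = 1.500.
Mean = α·x_m/(α−1) = 5.5·1.5/4.5 = 1.833.
This is the posterior mode — the MAP estimate.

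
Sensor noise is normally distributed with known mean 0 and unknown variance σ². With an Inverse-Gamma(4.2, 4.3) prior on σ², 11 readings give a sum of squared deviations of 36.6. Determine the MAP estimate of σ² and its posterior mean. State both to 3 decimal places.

MAP: 2.112. Posterior mean: 2.598.

Posterior: Inverse-Gamma(shape = 4.2+11/2 = 9.7, scale = 4.3+36.6/2 = 22.6).
Mode = β/(α+1) = 22.6/10.7 = 2.112.
Mean = β/(α−1) = 22.6/8.7 = 2.598.
Mean > mode: the posterior has a right tail.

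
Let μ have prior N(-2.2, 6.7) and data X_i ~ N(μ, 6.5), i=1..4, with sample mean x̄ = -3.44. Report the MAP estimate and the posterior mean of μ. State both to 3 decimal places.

MAP estimate = -3.198, posterior mean = -3.198

Posterior for μ is Normal. Precision-weighted mean: (1/6.7·-2.2 + 4/6.5·-3.44) / (1/6.7 + 4/6.5) = -3.198.
A Normal posterior is symmetric, so mode = mean.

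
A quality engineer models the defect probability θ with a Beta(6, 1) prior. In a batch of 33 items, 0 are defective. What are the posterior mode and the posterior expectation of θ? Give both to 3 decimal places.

Posterior: Beta(6+0, 1+33) = Beta(6, 34).
Mode = (6−1)/(6+34−2) = 5/38 = 0.132.
Mean = 6/(6+34) = 6/40 = 0.150.

posterior mode = 0.132, posterior expectation = 0.150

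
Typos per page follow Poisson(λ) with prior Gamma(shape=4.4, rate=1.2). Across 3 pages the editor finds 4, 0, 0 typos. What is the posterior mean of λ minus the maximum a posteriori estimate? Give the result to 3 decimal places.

0.238

Σ counts = 4. Posterior: Gamma(shape = 4.4+4 = 8.4, rate = 1.2+3 = 4.2).
Mode = (α−1)/β = 7.4/4.2 = 1.762.
Mean = α/β = 8.4/4.2 = 2.000.
Difference = 2.000 − 1.762 = 0.238.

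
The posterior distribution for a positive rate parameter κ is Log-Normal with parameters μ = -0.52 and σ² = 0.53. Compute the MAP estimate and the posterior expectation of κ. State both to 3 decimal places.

MAP = 0.350, posterior mean = 0.775

Mode = exp(μ − σ²) = exp(-1.05) = 0.350.
Mean = exp(μ + σ²/2) = exp(-0.255) = 0.775.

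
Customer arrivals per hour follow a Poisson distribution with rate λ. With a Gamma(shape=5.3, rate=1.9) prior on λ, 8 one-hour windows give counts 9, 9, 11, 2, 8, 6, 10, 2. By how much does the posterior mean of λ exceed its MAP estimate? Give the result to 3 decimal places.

0.101

Σ counts = 57. Posterior: Gamma(shape = 5.3+57 = 62.3, rate = 1.9+8 = 9.9).
Mode = (α−1)/β = 61.3/9.9 = 6.192.
Mean = α/β = 62.3/9.9 = 6.293.
Difference = 6.293 − 6.192 = 0.101.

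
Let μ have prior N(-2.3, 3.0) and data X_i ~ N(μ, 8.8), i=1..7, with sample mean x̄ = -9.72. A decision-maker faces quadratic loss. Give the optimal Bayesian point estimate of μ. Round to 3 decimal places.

-7.529

Posterior for μ is Normal. Precision-weighted mean: (1/3.0·-2.3 + 7/8.8·-9.72) / (1/3.0 + 7/8.8) = -7.529.
A Normal posterior is symmetric, so mode = mean.
Quadratic loss ⇒ the optimal estimator is the posterior mean.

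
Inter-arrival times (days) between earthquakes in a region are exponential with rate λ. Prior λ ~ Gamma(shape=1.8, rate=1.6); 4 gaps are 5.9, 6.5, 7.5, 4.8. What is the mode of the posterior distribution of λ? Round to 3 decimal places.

Σ times = 24.7. Posterior: Gamma(shape = 1.8+4 = 5.8, rate = 1.6+24.7 = 26.3).
Mode = (α−1)/β = 4.8/26.3 = 0.183.
Mean = α/β = 5.8/26.3 = 0.221.
This is the posterior mode — the MAP estimate.

0.183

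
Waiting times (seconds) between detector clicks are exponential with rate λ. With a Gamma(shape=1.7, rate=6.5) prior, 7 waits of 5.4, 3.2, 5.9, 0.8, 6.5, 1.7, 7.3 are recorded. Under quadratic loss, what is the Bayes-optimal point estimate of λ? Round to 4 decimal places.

Σ times = 30.8. Posterior: Gamma(shape = 1.7+7 = 8.7, rate = 6.5+30.8 = 37.3).
Mode = (α−1)/β = 7.7/37.3 = 0.2064.
Mean = α/β = 8.7/37.3 = 0.2332.
Quadratic loss ⇒ the optimal estimator is the posterior mean.

0.2332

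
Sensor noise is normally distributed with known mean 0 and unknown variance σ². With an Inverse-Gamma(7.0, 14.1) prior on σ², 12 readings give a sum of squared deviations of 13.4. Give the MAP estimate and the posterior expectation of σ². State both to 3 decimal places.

MAP: 1.486. Posterior mean: 1.733.

Posterior: Inverse-Gamma(shape = 7.0+12/2 = 13.0, scale = 14.1+13.4/2 = 20.8).
Mode = β/(α+1) = 20.8/14.0 = 1.486.
Mean = β/(α−1) = 20.8/12.0 = 1.733.
The posterior is right-skewed, so the mean exceeds the mode.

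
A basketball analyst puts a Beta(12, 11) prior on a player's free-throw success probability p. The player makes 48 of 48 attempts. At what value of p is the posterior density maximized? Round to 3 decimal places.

Posterior: Beta(12+48, 11+0) = Beta(60, 11).
Mode = (60−1)/(60+11−2) = 59/69 = 0.855.
Mean = 60/(60+11) = 60/71 = 0.845.
This is the posterior mode — the MAP estimate.

0.855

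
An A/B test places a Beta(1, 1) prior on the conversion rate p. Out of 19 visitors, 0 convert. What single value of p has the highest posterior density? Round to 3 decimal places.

0.000

Posterior: Beta(1+0, 1+19) = Beta(1, 20).
Since α = 1 ≤ 1 and β > 1, the Beta density is monotone decreasing on [0,1]; the mode is at 0.
Mean = 1/(1+20) = 0.048.
This is the posterior mode — the MAP estimate.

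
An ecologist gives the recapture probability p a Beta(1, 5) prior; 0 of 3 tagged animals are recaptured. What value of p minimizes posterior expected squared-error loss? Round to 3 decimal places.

0.111

Posterior: Beta(1+0, 5+3) = Beta(1, 8).
Since α = 1 ≤ 1 and β > 1, the Beta density is monotone decreasing on [0,1]; the mode is at 0.
Mean = 1/(1+8) = 0.111.
Squared-error loss ⇒ the optimal estimator is the posterior mean.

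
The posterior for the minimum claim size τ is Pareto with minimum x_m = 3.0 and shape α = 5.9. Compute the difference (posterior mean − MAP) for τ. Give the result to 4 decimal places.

0.6122

The Pareto density is strictly decreasing on [x_m, ∞), so the mode is x_m = 3.0000.
Mean = α·x_m/(α−1) = 5.9·3.0/4.9 = 3.6122.
Difference = 3.6122 − 3.0000 = 0.6122.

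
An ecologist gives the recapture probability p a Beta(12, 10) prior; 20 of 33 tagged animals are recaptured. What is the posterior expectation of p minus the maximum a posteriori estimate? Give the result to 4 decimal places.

-0.0031

Posterior: Beta(12+20, 10+13) = Beta(32, 23).
Mode = (32−1)/(32+23−2) = 31/53 = 0.5849.
Mean = 32/(32+23) = 32/55 = 0.5818.
Difference = 0.5818 − 0.5849 = -0.0031.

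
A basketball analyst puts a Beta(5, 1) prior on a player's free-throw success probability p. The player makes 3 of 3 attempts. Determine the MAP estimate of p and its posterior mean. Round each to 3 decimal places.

MAP = 1.000; posterior mean = 0.889

Posterior: Beta(5+3, 1+0) = Beta(8, 1).
Since β = 1 ≤ 1 and α > 1, the Beta density is monotone increasing on [0,1]; the mode is at 1.
Mean = 8/(8+1) = 0.889.
Left-skewed posterior ⇒ mean < mode.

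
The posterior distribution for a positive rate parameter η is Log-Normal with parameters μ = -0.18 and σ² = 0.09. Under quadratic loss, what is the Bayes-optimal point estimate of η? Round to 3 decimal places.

0.874

Mode = exp(μ − σ²) = exp(-0.27) = 0.763.
Mean = exp(μ + σ²/2) = exp(-0.135) = 0.874.
Quadratic loss ⇒ the optimal estimator is the posterior mean.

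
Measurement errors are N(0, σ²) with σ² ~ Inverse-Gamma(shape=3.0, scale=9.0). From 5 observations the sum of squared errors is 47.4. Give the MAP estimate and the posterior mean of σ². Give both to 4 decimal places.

Posterior: Inverse-Gamma(shape = 3.0+5/2 = 5.5, scale = 9.0+47.4/2 = 32.7).
Mode = β/(α+1) = 32.7/6.5 = 5.0308.
Mean = β/(α−1) = 32.7/4.5 = 7.2667.
Mean > mode: the posterior has a right tail.

MAP = 5.0308, posterior mean = 7.2667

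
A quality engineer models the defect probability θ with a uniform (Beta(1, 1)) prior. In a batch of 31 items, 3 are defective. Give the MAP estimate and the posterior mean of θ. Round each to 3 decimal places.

θ_MAP = 0.097, E[θ|data] = 0.121

Posterior: Beta(1+3, 1+28) = Beta(4, 29).
Mode = (4−1)/(4+29−2) = 3/31 = 0.097.
With a flat prior the MAP equals the MLE, 3/31.
Mean = 4/(4+29) = 4/33 = 0.121.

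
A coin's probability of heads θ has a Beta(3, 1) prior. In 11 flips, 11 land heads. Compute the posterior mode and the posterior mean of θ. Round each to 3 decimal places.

MAP = 1.000; posterior mean = 0.933

Posterior: Beta(3+11, 1+0) = Beta(14, 1).
Since β = 1 ≤ 1 and α > 1, the Beta density is monotone increasing on [0,1]; the mode is at 1.
Mean = 14/(14+1) = 0.933.
The mean is pulled below the mode by the posterior's left skew.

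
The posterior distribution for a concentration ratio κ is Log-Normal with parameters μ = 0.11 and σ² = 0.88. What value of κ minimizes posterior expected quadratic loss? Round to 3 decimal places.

1.733

Mode = exp(μ − σ²) = exp(-0.77) = 0.463.
Mean = exp(μ + σ²/2) = exp(0.550) = 1.733.
Quadratic loss ⇒ the optimal estimator is the posterior mean.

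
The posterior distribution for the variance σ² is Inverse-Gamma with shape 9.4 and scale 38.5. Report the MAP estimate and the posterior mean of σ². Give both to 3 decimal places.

Mode = β/(α+1) = 38.5/10.4 = 3.702.
Mean = β/(α−1) = 38.5/8.4 = 4.583.

MAP = 3.702; posterior mean = 4.583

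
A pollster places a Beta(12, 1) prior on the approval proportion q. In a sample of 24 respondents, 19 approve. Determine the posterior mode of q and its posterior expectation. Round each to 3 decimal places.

MAP = 0.857; posterior mean = 0.838

Posterior: Beta(12+19, 1+5) = Beta(31, 6).
Mode = (31−1)/(31+6−2) = 30/35 = 0.857.
Mean = 31/(31+6) = 31/37 = 0.838.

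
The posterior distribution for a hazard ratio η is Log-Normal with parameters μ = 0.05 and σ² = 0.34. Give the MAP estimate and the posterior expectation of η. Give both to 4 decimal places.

MAP estimate = 0.7483, posterior expectation = 1.2461

Mode = exp(μ − σ²) = exp(-0.29) = 0.7483.
Mean = exp(μ + σ²/2) = exp(0.220) = 1.2461.
Right-skewed posterior ⇒ mode < mean.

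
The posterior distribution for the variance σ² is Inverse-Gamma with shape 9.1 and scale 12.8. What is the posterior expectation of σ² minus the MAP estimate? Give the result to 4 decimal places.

Mode = β/(α+1) = 12.8/10.1 = 1.2673.
Mean = β/(α−1) = 12.8/8.1 = 1.5802.
Difference = 1.5802 − 1.2673 = 0.3129.

0.3129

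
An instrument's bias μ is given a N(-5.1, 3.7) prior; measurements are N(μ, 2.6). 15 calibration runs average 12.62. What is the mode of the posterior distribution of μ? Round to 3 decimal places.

Posterior for μ is Normal. Precision-weighted mean: (1/3.7·-5.1 + 15/2.6·12.62) / (1/3.7 + 15/2.6) = 11.827.
A Normal posterior is symmetric, so mode = mean.
This is the posterior mode — the MAP estimate.

11.827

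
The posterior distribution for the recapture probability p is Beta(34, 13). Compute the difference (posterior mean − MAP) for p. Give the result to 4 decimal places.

Mode = (34−1)/(34+13−2) = 33/45 = 0.7333.
Mean = 34/(34+13) = 34/47 = 0.7234.
Difference = 0.7234 − 0.7333 = -0.0099.
The mean is pulled below the mode by the posterior's left skew.

-0.0099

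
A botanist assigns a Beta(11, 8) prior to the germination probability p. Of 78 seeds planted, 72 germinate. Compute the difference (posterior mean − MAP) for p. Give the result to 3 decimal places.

Posterior: Beta(11+72, 8+6) = Beta(83, 14).
Mode = (83−1)/(83+14−2) = 82/95 = 0.863.
Mean = 83/(83+14) = 83/97 = 0.856.
Difference = 0.856 − 0.863 = -0.007.

-0.007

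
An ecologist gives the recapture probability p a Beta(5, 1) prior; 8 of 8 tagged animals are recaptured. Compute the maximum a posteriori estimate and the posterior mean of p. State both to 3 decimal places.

MAP: 1.000. Posterior mean: 0.929.

Posterior: Beta(5+8, 1+0) = Beta(13, 1).
Since β = 1 ≤ 1 and α > 1, the Beta density is monotone increasing on [0,1]; the mode is at 1.
Mean = 13/(13+1) = 0.929.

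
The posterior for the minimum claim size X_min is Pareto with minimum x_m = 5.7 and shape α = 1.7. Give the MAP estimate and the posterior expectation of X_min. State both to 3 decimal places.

MAP = 5.700; posterior mean = 13.843

The Pareto density is strictly decreasing on [x_m, ∞), so the mode is x_m = 5.700.
Mean = α·x_m/(α−1) = 1.7·5.7/0.7 = 13.843.
The mean is pulled above the mode by the posterior's right skew.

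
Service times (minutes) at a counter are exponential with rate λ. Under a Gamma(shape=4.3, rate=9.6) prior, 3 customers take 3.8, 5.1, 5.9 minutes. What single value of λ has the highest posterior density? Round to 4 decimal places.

0.2582

Σ times = 14.8. Posterior: Gamma(shape = 4.3+3 = 7.3, rate = 9.6+14.8 = 24.4).
Mode = (α−1)/β = 6.3/24.4 = 0.2582.
Mean = α/β = 7.3/24.4 = 0.2992.
This is the posterior mode — the MAP estimate.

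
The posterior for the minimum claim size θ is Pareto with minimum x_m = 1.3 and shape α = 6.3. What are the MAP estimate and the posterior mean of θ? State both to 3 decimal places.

θ_MAP = 1.300, E[θ|data] = 1.545

The Pareto density is strictly decreasing on [x_m, ∞), so the mode is x_m = 1.300.
Mean = α·x_m/(α−1) = 6.3·1.3/5.3 = 1.545.
The posterior is right-skewed, so the mean exceeds the mode.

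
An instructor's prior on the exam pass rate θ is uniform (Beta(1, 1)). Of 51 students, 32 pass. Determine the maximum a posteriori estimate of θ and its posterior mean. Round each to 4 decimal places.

θ_MAP = 0.6275, E[θ|data] = 0.6226

Posterior: Beta(1+32, 1+19) = Beta(33, 20).
Mode = (33−1)/(33+20−2) = 32/51 = 0.6275.
With a flat prior the MAP equals the MLE, 32/51.
Mean = 33/(33+20) = 33/53 = 0.6226.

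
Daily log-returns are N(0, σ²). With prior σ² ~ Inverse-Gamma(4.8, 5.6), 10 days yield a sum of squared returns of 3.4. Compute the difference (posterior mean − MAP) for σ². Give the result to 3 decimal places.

Posterior: Inverse-Gamma(shape = 4.8+10/2 = 9.8, scale = 5.6+3.4/2 = 7.3).
Mode = β/(α+1) = 7.3/10.8 = 0.676.
Mean = β/(α−1) = 7.3/8.8 = 0.830.
Difference = 0.830 − 0.676 = 0.154.

0.154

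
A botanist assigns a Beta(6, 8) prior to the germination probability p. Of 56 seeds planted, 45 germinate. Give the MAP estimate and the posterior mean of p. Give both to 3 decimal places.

p_MAP = 0.735, E[p|data] = 0.729

Posterior: Beta(6+45, 8+11) = Beta(51, 19).
Mode = (51−1)/(51+19−2) = 50/68 = 0.735.
Mean = 51/(51+19) = 51/70 = 0.729.
The mean is pulled below the mode by the posterior's left skew.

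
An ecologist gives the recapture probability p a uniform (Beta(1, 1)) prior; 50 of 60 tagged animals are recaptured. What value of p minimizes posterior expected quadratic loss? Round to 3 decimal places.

0.823

Posterior: Beta(1+50, 1+10) = Beta(51, 11).
Mode = (51−1)/(51+11−2) = 50/60 = 0.833.
Mean = 51/(51+11) = 51/62 = 0.823.
Quadratic loss ⇒ the optimal estimator is the posterior mean.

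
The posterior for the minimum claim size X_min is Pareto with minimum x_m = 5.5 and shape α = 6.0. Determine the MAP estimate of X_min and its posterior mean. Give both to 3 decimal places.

X_min_MAP = 5.500, E[X_min|data] = 6.600

The Pareto density is strictly decreasing on [x_m, ∞), so the mode is x_m = 5.500.
Mean = α·x_m/(α−1) = 6.0·5.5/5.0 = 6.600.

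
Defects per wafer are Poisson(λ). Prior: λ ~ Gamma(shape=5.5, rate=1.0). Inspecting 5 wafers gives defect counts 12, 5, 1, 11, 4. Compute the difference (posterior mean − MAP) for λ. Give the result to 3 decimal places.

Σ counts = 33. Posterior: Gamma(shape = 5.5+33 = 38.5, rate = 1.0+5 = 6.0).
Mode = (α−1)/β = 37.5/6.0 = 6.250.
Mean = α/β = 38.5/6.0 = 6.417.
Difference = 6.417 − 6.250 = 0.167.

0.167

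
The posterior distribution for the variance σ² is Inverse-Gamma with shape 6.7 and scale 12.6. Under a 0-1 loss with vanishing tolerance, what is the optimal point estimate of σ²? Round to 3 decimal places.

1.636

Mode = β/(α+1) = 12.6/7.7 = 1.636.
Mean = β/(α−1) = 12.6/5.7 = 2.211.
This is the posterior mode — the MAP estimate.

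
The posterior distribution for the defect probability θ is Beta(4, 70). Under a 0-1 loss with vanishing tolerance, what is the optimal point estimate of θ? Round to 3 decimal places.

Mode = (4−1)/(4+70−2) = 3/72 = 0.042.
Mean = 4/(4+70) = 4/74 = 0.054.
This is the posterior mode — the MAP estimate.

0.042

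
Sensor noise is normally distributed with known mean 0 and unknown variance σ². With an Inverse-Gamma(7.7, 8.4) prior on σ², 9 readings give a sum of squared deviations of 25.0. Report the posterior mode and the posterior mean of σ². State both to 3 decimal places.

Posterior: Inverse-Gamma(shape = 7.7+9/2 = 12.2, scale = 8.4+25.0/2 = 20.9).
Mode = β/(α+1) = 20.9/13.2 = 1.583.
Mean = β/(α−1) = 20.9/11.2 = 1.866.

MAP: 1.583. Posterior mean: 1.866.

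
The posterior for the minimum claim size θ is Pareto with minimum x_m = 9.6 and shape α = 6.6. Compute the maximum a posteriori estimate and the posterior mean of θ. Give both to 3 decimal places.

MAP = 9.600; posterior mean = 11.314

The Pareto density is strictly decreasing on [x_m, ∞), so the mode is x_m = 9.600.
Mean = α·x_m/(α−1) = 6.6·9.6/5.6 = 11.314.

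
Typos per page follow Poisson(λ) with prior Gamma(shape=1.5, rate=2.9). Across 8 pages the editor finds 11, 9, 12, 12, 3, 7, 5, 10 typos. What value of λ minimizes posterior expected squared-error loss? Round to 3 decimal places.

6.468

Σ counts = 69. Posterior: Gamma(shape = 1.5+69 = 70.5, rate = 2.9+8 = 10.9).
Mode = (α−1)/β = 69.5/10.9 = 6.376.
Mean = α/β = 70.5/10.9 = 6.468.
Squared-error loss ⇒ the optimal estimator is the posterior mean.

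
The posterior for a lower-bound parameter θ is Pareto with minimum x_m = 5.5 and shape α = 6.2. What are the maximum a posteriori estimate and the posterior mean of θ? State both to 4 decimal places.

The Pareto density is strictly decreasing on [x_m, ∞), so the mode is x_m = 5.5000.
Mean = α·x_m/(α−1) = 6.2·5.5/5.2 = 6.5577.
The mean is pulled above the mode by the posterior's right skew.

MAP = 5.5000; posterior mean = 6.5577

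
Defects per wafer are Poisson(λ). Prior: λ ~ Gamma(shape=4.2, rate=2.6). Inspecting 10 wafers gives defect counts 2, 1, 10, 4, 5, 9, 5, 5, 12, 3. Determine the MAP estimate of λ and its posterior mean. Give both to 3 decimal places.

λ_MAP = 4.698, E[λ|data] = 4.778

Σ counts = 56. Posterior: Gamma(shape = 4.2+56 = 60.2, rate = 2.6+10 = 12.6).
Mode = (α−1)/β = 59.2/12.6 = 4.698.
Mean = α/β = 60.2/12.6 = 4.778.
Mean > mode: the posterior has a right tail.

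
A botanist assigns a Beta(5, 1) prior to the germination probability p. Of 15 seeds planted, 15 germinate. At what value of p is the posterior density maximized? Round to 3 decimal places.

1.000

Posterior: Beta(5+15, 1+0) = Beta(20, 1).
Since β = 1 ≤ 1 and α > 1, the Beta density is monotone increasing on [0,1]; the mode is at 1.
Mean = 20/(20+1) = 0.952.
This is the posterior mode — the MAP estimate.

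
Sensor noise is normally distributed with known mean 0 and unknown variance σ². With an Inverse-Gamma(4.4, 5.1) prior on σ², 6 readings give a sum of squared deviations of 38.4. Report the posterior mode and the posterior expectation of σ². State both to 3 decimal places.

MAP: 2.893. Posterior mean: 3.797.

Posterior: Inverse-Gamma(shape = 4.4+6/2 = 7.4, scale = 5.1+38.4/2 = 24.3).
Mode = β/(α+1) = 24.3/8.4 = 2.893.
Mean = β/(α−1) = 24.3/6.4 = 3.797.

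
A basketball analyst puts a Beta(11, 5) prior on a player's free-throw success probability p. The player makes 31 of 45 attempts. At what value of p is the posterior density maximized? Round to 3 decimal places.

0.695

Posterior: Beta(11+31, 5+14) = Beta(42, 19).
Mode = (42−1)/(42+19−2) = 41/59 = 0.695.
Mean = 42/(42+19) = 42/61 = 0.689.
This is the posterior mode — the MAP estimate.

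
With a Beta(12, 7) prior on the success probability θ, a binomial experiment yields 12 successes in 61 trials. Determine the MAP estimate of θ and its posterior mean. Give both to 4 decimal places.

Posterior: Beta(12+12, 7+49) = Beta(24, 56).
Mode = (24−1)/(24+56−2) = 23/78 = 0.2949.
Mean = 24/(24+56) = 24/80 = 0.3000.

MAP: 0.2949. Posterior mean: 0.3000.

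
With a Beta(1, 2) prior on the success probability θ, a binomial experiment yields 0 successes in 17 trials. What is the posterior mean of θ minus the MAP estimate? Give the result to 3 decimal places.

Posterior: Beta(1+0, 2+17) = Beta(1, 19).
Since α = 1 ≤ 1 and β > 1, the Beta density is monotone decreasing on [0,1]; the mode is at 0.
Mean = 1/(1+19) = 0.050.
Difference = 0.050 − 0.000 = 0.050.
Right-skewed posterior ⇒ mode < mean.

0.050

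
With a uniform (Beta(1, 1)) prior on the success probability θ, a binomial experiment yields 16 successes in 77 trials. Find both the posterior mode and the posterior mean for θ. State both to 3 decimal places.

MAP = 0.208; posterior mean = 0.215

Posterior: Beta(1+16, 1+61) = Beta(17, 62).
Mode = (17−1)/(17+62−2) = 16/77 = 0.208.
With a flat prior the MAP equals the MLE, 16/77.
Mean = 17/(17+62) = 17/79 = 0.215.
The posterior is right-skewed, so the mean exceeds the mode.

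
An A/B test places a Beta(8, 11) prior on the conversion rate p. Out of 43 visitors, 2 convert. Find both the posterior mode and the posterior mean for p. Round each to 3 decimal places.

Posterior: Beta(8+2, 11+41) = Beta(10, 52).
Mode = (10−1)/(10+52−2) = 9/60 = 0.150.
Mean = 10/(10+52) = 10/62 = 0.161.

posterior mode = 0.150, posterior mean = 0.161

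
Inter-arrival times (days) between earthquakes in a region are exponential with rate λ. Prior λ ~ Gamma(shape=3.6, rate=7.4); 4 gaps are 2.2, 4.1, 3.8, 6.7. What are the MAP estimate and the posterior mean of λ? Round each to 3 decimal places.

Σ times = 16.8. Posterior: Gamma(shape = 3.6+4 = 7.6, rate = 7.4+16.8 = 24.2).
Mode = (α−1)/β = 6.6/24.2 = 0.273.
Mean = α/β = 7.6/24.2 = 0.314.

MAP estimate = 0.273, posterior mean = 0.314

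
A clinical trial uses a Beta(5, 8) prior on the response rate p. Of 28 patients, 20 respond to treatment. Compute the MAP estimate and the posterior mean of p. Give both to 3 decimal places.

MAP = 0.615; posterior mean = 0.610

Posterior: Beta(5+20, 8+8) = Beta(25, 16).
Mode = (25−1)/(25+16−2) = 24/39 = 0.615.
Mean = 25/(25+16) = 25/41 = 0.610.
The posterior is left-skewed, so the mode exceeds the mean.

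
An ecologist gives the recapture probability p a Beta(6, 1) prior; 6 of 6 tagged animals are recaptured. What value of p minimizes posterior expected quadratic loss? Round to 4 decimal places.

0.9231

Posterior: Beta(6+6, 1+0) = Beta(12, 1).
Since β = 1 ≤ 1 and α > 1, the Beta density is monotone increasing on [0,1]; the mode is at 1.
Mean = 12/(12+1) = 0.9231.
Quadratic loss ⇒ the optimal estimator is the posterior mean.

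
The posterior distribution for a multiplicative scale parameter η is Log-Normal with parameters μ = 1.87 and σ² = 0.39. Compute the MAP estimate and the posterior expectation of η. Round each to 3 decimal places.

MAP = 4.393, posterior mean = 7.885

Mode = exp(μ − σ²) = exp(1.48) = 4.393.
Mean = exp(μ + σ²/2) = exp(2.065) = 7.885.
Mean > mode: the posterior has a right tail.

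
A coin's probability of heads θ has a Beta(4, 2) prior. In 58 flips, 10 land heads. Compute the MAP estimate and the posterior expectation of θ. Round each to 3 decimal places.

Posterior: Beta(4+10, 2+48) = Beta(14, 50).
Mode = (14−1)/(14+50−2) = 13/62 = 0.210.
Mean = 14/(14+50) = 14/64 = 0.219.
Right-skewed posterior ⇒ mode < mean.

MAP = 0.210, posterior mean = 0.219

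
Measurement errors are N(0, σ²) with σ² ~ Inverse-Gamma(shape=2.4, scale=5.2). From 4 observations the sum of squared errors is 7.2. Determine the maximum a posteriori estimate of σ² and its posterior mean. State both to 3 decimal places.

Posterior: Inverse-Gamma(shape = 2.4+4/2 = 4.4, scale = 5.2+7.2/2 = 8.8).
Mode = β/(α+1) = 8.8/5.4 = 1.630.
Mean = β/(α−1) = 8.8/3.4 = 2.588.

maximum a posteriori estimate = 1.630, posterior mean = 2.588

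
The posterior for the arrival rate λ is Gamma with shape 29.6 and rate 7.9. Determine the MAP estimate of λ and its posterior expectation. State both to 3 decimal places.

MAP = 3.620, posterior mean = 3.747

Mode = (α−1)/β = 28.6/7.9 = 3.620.
Mean = α/β = 29.6/7.9 = 3.747.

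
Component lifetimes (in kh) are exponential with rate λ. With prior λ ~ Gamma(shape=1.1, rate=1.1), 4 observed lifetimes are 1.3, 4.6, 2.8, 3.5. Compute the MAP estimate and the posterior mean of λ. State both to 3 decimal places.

λ_MAP = 0.308, E[λ|data] = 0.383

Σ times = 12.2. Posterior: Gamma(shape = 1.1+4 = 5.1, rate = 1.1+12.2 = 13.3).
Mode = (α−1)/β = 4.1/13.3 = 0.308.
Mean = α/β = 5.1/13.3 = 0.383.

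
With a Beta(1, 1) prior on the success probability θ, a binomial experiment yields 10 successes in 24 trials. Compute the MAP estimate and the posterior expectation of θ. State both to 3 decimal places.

Posterior: Beta(1+10, 1+14) = Beta(11, 15).
Mode = (11−1)/(11+15−2) = 10/24 = 0.417.
Mean = 11/(11+15) = 11/26 = 0.423.
Mean > mode: the posterior has a right tail.

MAP = 0.417; posterior mean = 0.423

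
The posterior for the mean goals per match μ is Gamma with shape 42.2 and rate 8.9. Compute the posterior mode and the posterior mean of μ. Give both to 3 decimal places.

Mode = (α−1)/β = 41.2/8.9 = 4.629.
Mean = α/β = 42.2/8.9 = 4.742.

MAP = 4.629, posterior mean = 4.742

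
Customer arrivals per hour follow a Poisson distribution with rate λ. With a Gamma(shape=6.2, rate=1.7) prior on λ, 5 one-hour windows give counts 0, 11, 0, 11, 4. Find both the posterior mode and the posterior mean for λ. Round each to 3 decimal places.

MAP = 4.657, posterior mean = 4.806

Σ counts = 26. Posterior: Gamma(shape = 6.2+26 = 32.2, rate = 1.7+5 = 6.7).
Mode = (α−1)/β = 31.2/6.7 = 4.657.
Mean = α/β = 32.2/6.7 = 4.806.
Mean > mode: the posterior has a right tail.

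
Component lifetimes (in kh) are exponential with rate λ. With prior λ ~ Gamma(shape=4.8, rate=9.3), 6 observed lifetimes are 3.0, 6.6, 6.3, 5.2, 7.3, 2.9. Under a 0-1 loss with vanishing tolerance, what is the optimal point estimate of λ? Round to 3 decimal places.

0.241

Σ times = 31.3. Posterior: Gamma(shape = 4.8+6 = 10.8, rate = 9.3+31.3 = 40.6).
Mode = (α−1)/β = 9.8/40.6 = 0.241.
Mean = α/β = 10.8/40.6 = 0.266.
This is the posterior mode — the MAP estimate.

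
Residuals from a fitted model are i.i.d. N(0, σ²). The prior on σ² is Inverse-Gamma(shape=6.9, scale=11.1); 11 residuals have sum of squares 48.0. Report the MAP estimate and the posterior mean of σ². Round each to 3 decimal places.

Posterior: Inverse-Gamma(shape = 6.9+11/2 = 12.4, scale = 11.1+48.0/2 = 35.1).
Mode = β/(α+1) = 35.1/13.4 = 2.619.
Mean = β/(α−1) = 35.1/11.4 = 3.079.
Mean > mode: the posterior has a right tail.

MAP: 2.619. Posterior mean: 3.079.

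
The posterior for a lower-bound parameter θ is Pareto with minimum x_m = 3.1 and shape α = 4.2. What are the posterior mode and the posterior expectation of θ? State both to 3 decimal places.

posterior mode = 3.100, posterior expectation = 4.069

The Pareto density is strictly decreasing on [x_m, ∞), so the mode is x_m = 3.100.
Mean = α·x_m/(α−1) = 4.2·3.1/3.2 = 4.069.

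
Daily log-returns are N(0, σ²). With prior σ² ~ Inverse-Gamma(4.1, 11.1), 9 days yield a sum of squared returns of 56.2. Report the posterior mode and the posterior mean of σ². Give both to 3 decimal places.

σ²_MAP = 4.083, E[σ²|data] = 5.158

Posterior: Inverse-Gamma(shape = 4.1+9/2 = 8.6, scale = 11.1+56.2/2 = 39.2).
Mode = β/(α+1) = 39.2/9.6 = 4.083.
Mean = β/(α−1) = 39.2/7.6 = 5.158.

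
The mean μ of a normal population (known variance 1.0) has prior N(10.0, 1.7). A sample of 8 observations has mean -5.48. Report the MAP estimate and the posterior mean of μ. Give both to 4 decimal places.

MAP estimate = -4.4197, posterior mean = -4.4197

Posterior for μ is Normal. Precision-weighted mean: (1/1.7·10.0 + 8/1.0·-5.48) / (1/1.7 + 8/1.0) = -4.4197.
A Normal posterior is symmetric, so mode = mean.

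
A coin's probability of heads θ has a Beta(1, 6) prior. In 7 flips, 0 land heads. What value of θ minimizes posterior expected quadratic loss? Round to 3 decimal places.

Posterior: Beta(1+0, 6+7) = Beta(1, 13).
Since α = 1 ≤ 1 and β > 1, the Beta density is monotone decreasing on [0,1]; the mode is at 0.
Mean = 1/(1+13) = 0.071.
Quadratic loss ⇒ the optimal estimator is the posterior mean.

0.071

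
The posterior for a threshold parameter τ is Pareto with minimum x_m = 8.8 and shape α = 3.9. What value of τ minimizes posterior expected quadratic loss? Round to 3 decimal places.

11.834

The Pareto density is strictly decreasing on [x_m, ∞), so the mode is x_m = 8.800.
Mean = α·x_m/(α−1) = 3.9·8.8/2.9 = 11.834.
Quadratic loss ⇒ the optimal estimator is the posterior mean.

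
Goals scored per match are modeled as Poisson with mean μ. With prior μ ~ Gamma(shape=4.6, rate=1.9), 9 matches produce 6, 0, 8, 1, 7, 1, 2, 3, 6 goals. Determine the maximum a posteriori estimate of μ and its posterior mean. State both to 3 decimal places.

Σ counts = 34. Posterior: Gamma(shape = 4.6+34 = 38.6, rate = 1.9+9 = 10.9).
Mode = (α−1)/β = 37.6/10.9 = 3.450.
Mean = α/β = 38.6/10.9 = 3.541.
The posterior is right-skewed, so the mean exceeds the mode.

MAP = 3.450, posterior mean = 3.541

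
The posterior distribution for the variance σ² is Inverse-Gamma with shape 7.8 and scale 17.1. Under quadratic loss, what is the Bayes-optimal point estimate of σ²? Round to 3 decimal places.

2.515

Mode = β/(α+1) = 17.1/8.8 = 1.943.
Mean = β/(α−1) = 17.1/6.8 = 2.515.
Quadratic loss ⇒ the optimal estimator is the posterior mean.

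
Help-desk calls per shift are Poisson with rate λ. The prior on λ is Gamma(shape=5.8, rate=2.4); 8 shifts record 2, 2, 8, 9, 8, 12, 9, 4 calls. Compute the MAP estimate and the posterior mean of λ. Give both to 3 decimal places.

Σ counts = 54. Posterior: Gamma(shape = 5.8+54 = 59.8, rate = 2.4+8 = 10.4).
Mode = (α−1)/β = 58.8/10.4 = 5.654.
Mean = α/β = 59.8/10.4 = 5.750.
Mean > mode: the posterior has a right tail.

MAP: 5.654. Posterior mean: 5.750.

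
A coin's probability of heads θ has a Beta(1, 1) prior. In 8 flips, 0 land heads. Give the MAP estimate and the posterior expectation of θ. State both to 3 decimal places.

Posterior: Beta(1+0, 1+8) = Beta(1, 9).
Since α = 1 ≤ 1 and β > 1, the Beta density is monotone decreasing on [0,1]; the mode is at 0.
Mean = 1/(1+9) = 0.100.
The mean is pulled above the mode by the posterior's right skew.

θ_MAP = 0.000, E[θ|data] = 0.100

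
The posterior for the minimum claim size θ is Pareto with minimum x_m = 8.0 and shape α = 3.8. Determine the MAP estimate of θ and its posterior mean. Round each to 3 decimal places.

The Pareto density is strictly decreasing on [x_m, ∞), so the mode is x_m = 8.000.
Mean = α·x_m/(α−1) = 3.8·8.0/2.8 = 10.857.

MAP: 8.000. Posterior mean: 10.857.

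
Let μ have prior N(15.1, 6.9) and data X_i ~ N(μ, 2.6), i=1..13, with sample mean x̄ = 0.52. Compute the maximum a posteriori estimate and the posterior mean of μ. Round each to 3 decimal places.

Posterior for μ is Normal. Precision-weighted mean: (1/6.9·15.1 + 13/2.6·0.52) / (1/6.9 + 13/2.6) = 0.931.
A Normal posterior is symmetric, so mode = mean.

maximum a posteriori estimate = 0.931, posterior mean = 0.931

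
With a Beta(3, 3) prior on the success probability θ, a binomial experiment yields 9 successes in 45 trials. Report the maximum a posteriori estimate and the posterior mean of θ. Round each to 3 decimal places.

MAP: 0.224. Posterior mean: 0.235.

Posterior: Beta(3+9, 3+36) = Beta(12, 39).
Mode = (12−1)/(12+39−2) = 11/49 = 0.224.
Mean = 12/(12+39) = 12/51 = 0.235.
Mean > mode: the posterior has a right tail.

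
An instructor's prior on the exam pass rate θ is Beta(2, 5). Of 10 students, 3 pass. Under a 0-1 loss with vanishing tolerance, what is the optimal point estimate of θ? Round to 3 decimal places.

Posterior: Beta(2+3, 5+7) = Beta(5, 12).
Mode = (5−1)/(5+12−2) = 4/15 = 0.267.
Mean = 5/(5+12) = 5/17 = 0.294.
This is the posterior mode — the MAP estimate.

0.267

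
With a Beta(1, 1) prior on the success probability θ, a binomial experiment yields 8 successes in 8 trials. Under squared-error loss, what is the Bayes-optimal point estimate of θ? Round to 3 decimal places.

0.900

Posterior: Beta(1+8, 1+0) = Beta(9, 1).
Since β = 1 ≤ 1 and α > 1, the Beta density is monotone increasing on [0,1]; the mode is at 1.
Mean = 9/(9+1) = 0.900.
Squared-error loss ⇒ the optimal estimator is the posterior mean.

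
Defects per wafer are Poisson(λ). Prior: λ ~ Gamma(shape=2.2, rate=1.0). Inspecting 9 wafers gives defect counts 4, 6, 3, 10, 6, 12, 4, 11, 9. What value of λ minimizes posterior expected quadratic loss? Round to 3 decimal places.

Σ counts = 65. Posterior: Gamma(shape = 2.2+65 = 67.2, rate = 1.0+9 = 10.0).
Mode = (α−1)/β = 66.2/10.0 = 6.620.
Mean = α/β = 67.2/10.0 = 6.720.
Quadratic loss ⇒ the optimal estimator is the posterior mean.

6.720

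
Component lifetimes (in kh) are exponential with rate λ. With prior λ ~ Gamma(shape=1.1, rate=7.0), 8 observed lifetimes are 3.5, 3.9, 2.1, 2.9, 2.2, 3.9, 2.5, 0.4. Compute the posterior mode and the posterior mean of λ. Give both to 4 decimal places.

Σ times = 21.4. Posterior: Gamma(shape = 1.1+8 = 9.1, rate = 7.0+21.4 = 28.4).
Mode = (α−1)/β = 8.1/28.4 = 0.2852.
Mean = α/β = 9.1/28.4 = 0.3204.
Mean > mode: the posterior has a right tail.

MAP = 0.2852, posterior mean = 0.3204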